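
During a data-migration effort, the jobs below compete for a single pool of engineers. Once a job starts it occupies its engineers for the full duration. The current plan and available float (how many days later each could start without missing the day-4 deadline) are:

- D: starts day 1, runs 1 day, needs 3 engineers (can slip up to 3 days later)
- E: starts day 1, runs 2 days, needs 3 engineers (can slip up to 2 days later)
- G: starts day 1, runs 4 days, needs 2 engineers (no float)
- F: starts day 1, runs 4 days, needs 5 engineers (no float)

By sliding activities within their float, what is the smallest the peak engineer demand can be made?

10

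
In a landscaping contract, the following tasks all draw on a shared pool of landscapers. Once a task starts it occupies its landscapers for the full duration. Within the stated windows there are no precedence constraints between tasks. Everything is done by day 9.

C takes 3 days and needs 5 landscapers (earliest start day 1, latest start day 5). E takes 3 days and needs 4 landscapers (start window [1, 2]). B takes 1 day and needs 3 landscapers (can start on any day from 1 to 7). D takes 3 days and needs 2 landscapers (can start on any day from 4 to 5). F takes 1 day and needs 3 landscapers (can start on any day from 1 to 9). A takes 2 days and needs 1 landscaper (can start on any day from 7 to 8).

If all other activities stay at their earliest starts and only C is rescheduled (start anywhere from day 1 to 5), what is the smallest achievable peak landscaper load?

10

C@1: d1:15  d2:9  d3:9  d4:2  d5:2  d6:2  d7:1  d8:1  d9:0 → peak 15
C@2: d1:10  d2:9  d3:9  d4:7  d5:2  d6:2  d7:1  d8:1  d9:0 → peak 10
C@3: d1:10  d2:4  d3:9  d4:7  d5:7  d6:2  d7:1  d8:1  d9:0 → peak 10
C@4: d1:10  d2:4  d3:4  d4:7  d5:7  d6:7  d7:1  d8:1  d9:0 → peak 10
C@5: d1:10  d2:4  d3:4  d4:2  d5:7  d6:7  d7:6  d8:1  d9:0 → peak 10
Best is C@2, peak 10.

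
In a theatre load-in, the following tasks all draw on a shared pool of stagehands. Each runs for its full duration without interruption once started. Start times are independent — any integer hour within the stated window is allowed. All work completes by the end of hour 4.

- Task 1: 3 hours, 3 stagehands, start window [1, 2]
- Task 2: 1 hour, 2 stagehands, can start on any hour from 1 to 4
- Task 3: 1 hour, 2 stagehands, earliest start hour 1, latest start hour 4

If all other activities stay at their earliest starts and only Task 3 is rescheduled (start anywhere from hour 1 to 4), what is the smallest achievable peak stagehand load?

5

Task 3@1: h1:7  h2:3  h3:3  h4:0 → peak 7
Task 3@2: h1:5  h2:5  h3:3  h4:0 → peak 5
Task 3@3: h1:5  h2:3  h3:5  h4:0 → peak 5
Task 3@4: h1:5  h2:3  h3:3  h4:2 → peak 5
Best is Task 3@2, peak 5.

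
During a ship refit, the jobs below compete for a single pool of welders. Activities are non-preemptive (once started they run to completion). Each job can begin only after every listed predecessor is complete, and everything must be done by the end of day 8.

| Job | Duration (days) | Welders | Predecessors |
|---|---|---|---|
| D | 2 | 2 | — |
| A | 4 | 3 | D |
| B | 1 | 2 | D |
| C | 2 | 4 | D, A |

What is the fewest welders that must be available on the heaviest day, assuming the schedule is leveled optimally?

5

Schedule D@1, A@3, B@3, C@7: d1:2  d2:2  d3:5  d4:3  d5:3  d6:3  d7:4  d8:4 — peak 5.
No arrangement of the 6 feasible schedules does better.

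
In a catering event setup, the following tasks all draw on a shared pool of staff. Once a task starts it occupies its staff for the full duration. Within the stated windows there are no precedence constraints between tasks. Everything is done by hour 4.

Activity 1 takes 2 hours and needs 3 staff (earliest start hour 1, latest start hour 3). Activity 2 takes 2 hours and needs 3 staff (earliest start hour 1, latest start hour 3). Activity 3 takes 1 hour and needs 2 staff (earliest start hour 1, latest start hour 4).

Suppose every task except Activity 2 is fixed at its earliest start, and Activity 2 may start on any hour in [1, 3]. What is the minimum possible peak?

5

Activity 2@1: h1:8  h2:6  h3:0  h4:0 → peak 8
Activity 2@2: h1:5  h2:6  h3:3  h4:0 → peak 6
Activity 2@3: h1:5  h2:3  h3:3  h4:3 → peak 5
Best is Activity 2@3, peak 5.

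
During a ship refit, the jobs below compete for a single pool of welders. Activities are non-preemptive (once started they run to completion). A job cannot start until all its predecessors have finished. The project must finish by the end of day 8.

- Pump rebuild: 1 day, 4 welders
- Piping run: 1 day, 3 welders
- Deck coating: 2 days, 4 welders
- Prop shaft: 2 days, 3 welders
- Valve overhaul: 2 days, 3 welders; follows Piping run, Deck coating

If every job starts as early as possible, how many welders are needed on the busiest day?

14

Early-start schedule: Pump rebuild@1, Piping run@1, Deck coating@1, Prop shaft@1, Valve overhaul@3.
Load per day: day 1: 14, day 2: 7, day 3: 3, day 4: 3, day 5: 0, day 6: 0, day 7: 0, day 8: 0.
Peak is 14.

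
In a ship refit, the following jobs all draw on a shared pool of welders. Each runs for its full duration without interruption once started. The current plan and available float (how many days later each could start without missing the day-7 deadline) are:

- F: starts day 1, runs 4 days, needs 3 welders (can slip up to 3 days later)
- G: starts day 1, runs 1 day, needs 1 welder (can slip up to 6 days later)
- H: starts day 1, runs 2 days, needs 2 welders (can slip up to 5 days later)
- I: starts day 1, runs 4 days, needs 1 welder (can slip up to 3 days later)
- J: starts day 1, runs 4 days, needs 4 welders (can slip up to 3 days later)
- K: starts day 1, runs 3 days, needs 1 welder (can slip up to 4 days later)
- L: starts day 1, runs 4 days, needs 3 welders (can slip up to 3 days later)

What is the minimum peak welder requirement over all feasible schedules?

11

Early-start (F@1, G@1, H@1, I@1, J@1, K@1, L@1) gives peak 15: d1:15  d2:14  d3:12  d4:11  d5:0  d6:0  d7:0.
Shift K→5, L→3.
Schedule F@1, G@1, H@1, I@1, J@1, K@5, L@3: d1:11  d2:10  d3:11  d4:11  d5:4  d6:4  d7:1 — peak 11.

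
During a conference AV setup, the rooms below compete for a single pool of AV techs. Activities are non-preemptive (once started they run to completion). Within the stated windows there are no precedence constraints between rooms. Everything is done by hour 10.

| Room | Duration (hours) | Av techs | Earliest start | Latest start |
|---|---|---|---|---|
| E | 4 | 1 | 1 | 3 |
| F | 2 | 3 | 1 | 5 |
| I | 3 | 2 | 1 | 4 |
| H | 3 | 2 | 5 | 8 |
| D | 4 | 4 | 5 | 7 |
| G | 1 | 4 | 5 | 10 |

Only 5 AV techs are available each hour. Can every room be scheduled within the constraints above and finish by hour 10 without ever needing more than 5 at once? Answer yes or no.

The minimum achievable peak is 6; 5 < 6, so no feasible schedule stays within the cap.

no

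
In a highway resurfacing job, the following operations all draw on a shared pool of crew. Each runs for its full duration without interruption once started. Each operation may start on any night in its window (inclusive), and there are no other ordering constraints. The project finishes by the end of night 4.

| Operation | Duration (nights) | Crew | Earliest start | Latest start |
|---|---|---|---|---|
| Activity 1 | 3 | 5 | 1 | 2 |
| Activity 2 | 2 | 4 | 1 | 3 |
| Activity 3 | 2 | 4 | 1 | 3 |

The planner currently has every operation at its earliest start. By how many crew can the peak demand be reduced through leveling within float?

Early-start peak: n1:13  n2:13  n3:5  n4:0 ⇒ 13.
Leveled (Activity 1@1, Activity 2@1, Activity 3@3): n1:9  n2:9  n3:9  n4:4 ⇒ 9.
Reduction 13 − 9 = 4.

4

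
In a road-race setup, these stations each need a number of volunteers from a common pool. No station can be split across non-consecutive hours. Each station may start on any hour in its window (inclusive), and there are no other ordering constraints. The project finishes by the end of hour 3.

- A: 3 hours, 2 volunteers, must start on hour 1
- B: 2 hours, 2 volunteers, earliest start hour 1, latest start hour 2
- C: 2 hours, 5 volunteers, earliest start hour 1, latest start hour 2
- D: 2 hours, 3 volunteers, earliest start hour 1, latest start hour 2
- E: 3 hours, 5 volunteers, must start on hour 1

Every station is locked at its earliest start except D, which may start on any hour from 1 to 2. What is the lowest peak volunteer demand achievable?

17

D@1: h1:17  h2:17  h3:7 → peak 17
D@2: h1:14  h2:17  h3:10 → peak 17
Best is D@1, peak 17.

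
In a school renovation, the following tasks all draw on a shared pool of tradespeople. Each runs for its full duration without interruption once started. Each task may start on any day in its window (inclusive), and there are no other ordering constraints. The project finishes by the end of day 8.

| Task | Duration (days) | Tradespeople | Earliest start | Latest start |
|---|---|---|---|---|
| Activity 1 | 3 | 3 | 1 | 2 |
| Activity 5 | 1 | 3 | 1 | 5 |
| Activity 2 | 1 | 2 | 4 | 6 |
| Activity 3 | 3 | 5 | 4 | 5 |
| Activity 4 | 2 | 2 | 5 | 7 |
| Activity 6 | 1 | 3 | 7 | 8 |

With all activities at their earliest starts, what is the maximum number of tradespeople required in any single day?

7

Early-start schedule: Activity 1@1, Activity 5@1, Activity 2@4, Activity 3@4, Activity 4@5, Activity 6@7.
Load per day: day 1: 6, day 2: 3, day 3: 3, day 4: 7, day 5: 7, day 6: 7, day 7: 3, day 8: 0.
Peak is 7.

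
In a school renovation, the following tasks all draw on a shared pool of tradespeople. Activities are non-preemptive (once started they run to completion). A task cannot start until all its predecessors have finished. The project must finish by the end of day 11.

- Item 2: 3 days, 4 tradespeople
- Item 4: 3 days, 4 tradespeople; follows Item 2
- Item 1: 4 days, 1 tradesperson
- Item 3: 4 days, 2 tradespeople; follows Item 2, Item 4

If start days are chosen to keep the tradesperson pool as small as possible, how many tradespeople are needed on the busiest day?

Early-start (Item 2@1, Item 4@4, Item 1@1, Item 3@7) gives peak 5: d1:5  d2:5  d3:5  d4:5  d5:4  d6:4  d7:2  d8:2  d9:2  d10:2  d11:0.
Shift Item 1→7.
Schedule Item 2@1, Item 4@4, Item 1@7, Item 3@7: d1:4  d2:4  d3:4  d4:4  d5:4  d6:4  d7:3  d8:3  d9:3  d10:3  d11:0 — peak 4.
Total tradesperson-days = 36 over 11 days ⇒ peak ≥ ⌈36/11⌉ = 4, so 4 is optimal.

4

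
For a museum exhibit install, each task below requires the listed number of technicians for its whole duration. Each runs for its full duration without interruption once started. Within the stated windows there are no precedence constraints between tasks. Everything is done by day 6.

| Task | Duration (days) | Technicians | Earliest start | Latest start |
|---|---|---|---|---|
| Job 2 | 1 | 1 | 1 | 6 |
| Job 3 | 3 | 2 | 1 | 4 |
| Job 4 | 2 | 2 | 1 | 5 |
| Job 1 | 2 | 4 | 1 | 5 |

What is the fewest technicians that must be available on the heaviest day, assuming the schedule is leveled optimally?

Early-start (Job 2@1, Job 3@1, Job 4@1, Job 1@1) gives peak 9: d1:9  d2:8  d3:2  d4:0  d5:0  d6:0.
Shift Job 4→2, Job 1→4.
Schedule Job 2@1, Job 3@1, Job 4@2, Job 1@4: d1:3  d2:4  d3:4  d4:4  d5:4  d6:0 — peak 4.
Total technician-days = 19 over 6 days ⇒ peak ≥ ⌈19/6⌉ = 4, so 4 is optimal.

4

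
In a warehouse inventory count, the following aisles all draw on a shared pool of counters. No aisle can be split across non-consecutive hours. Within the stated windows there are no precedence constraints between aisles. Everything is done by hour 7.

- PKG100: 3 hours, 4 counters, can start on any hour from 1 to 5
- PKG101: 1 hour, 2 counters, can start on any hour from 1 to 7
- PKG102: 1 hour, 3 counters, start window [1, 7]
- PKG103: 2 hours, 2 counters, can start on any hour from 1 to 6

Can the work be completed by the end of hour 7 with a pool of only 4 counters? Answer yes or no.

Schedule PKG100@1, PKG101@4, PKG102@5, PKG103@6: h1:4  h2:4  h3:4  h4:2  h5:3  h6:2  h7:2 — peak 4 ≤ 4.

yes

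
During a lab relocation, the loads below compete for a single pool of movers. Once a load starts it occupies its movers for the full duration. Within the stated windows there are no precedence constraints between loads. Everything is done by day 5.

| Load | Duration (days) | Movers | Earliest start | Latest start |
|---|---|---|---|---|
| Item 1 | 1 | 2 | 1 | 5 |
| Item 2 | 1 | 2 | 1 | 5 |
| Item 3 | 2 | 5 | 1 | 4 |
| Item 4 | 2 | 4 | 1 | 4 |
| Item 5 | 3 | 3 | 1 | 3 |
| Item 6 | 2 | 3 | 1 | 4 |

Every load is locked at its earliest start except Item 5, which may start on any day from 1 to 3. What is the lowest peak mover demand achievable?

16

Item 5@1: d1:19  d2:15  d3:3  d4:0  d5:0 → peak 19
Item 5@2: d1:16  d2:15  d3:3  d4:3  d5:0 → peak 16
Item 5@3: d1:16  d2:12  d3:3  d4:3  d5:3 → peak 16
Best is Item 5@2, peak 16.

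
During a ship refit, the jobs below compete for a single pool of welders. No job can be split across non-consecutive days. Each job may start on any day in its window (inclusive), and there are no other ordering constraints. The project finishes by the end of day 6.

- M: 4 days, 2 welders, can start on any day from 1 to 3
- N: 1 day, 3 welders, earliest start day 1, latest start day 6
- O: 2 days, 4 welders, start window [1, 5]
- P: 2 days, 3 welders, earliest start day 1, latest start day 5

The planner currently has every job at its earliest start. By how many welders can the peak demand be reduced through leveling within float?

Early-start peak: d1:12  d2:9  d3:2  d4:2  d5:0  d6:0 ⇒ 12.
Leveled (M@1, N@1, O@5, P@2): d1:5  d2:5  d3:5  d4:2  d5:4  d6:4 ⇒ 5.
Reduction 12 − 5 = 7.

7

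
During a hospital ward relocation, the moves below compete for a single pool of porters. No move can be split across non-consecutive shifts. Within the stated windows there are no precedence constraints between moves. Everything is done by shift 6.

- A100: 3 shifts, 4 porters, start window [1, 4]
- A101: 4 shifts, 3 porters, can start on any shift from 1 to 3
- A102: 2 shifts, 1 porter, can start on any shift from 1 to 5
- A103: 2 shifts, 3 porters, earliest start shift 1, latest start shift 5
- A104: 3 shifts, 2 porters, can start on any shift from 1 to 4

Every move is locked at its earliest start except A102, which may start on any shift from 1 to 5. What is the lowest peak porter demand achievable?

A102@1: s1:13  s2:13  s3:9  s4:3  s5:0  s6:0 → peak 13
A102@2: s1:12  s2:13  s3:10  s4:3  s5:0  s6:0 → peak 13
A102@3: s1:12  s2:12  s3:10  s4:4  s5:0  s6:0 → peak 12
A102@4: s1:12  s2:12  s3:9  s4:4  s5:1  s6:0 → peak 12
A102@5: s1:12  s2:12  s3:9  s4:3  s5:1  s6:1 → peak 12
Best is A102@3, peak 12.

12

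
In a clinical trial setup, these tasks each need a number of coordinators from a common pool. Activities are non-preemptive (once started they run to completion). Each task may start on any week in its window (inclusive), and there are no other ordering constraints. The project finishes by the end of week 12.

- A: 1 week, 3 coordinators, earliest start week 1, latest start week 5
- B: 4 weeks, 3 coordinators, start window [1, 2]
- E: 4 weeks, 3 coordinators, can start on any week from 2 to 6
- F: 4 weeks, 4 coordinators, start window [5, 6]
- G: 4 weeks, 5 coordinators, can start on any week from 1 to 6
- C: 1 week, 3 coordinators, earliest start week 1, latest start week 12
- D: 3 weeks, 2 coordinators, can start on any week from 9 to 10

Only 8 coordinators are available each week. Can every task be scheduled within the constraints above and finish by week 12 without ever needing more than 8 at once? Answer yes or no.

yes

Schedule A@1, B@1, E@5, F@6, G@2, C@9, D@10: w1:6  w2:8  w3:8  w4:8  w5:8  w6:7  w7:7  w8:7  w9:7  w10:2  w11:2  w12:2 — peak 8 ≤ 8.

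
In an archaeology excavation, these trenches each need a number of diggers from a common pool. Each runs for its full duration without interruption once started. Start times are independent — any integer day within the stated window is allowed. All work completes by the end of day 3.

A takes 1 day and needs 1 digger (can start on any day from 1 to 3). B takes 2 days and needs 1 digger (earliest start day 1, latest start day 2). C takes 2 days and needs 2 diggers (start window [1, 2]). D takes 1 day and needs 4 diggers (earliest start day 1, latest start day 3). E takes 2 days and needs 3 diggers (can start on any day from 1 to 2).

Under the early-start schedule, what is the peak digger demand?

Early-start schedule: A@1, B@1, C@1, D@1, E@1.
Load per day: day 1: 11, day 2: 6, day 3: 0.
Peak is 11.

11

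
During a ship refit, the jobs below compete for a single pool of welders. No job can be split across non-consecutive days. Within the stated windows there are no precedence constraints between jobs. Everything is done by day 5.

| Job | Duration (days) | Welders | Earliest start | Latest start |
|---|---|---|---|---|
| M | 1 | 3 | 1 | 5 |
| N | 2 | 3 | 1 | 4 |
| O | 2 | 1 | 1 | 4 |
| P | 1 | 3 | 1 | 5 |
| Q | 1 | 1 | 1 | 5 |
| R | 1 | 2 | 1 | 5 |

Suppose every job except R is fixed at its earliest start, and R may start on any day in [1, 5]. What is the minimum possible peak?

R@1: d1:13  d2:4  d3:0  d4:0  d5:0 → peak 13
R@2: d1:11  d2:6  d3:0  d4:0  d5:0 → peak 11
R@3: d1:11  d2:4  d3:2  d4:0  d5:0 → peak 11
R@4: d1:11  d2:4  d3:0  d4:2  d5:0 → peak 11
R@5: d1:11  d2:4  d3:0  d4:0  d5:2 → peak 11
Best is R@2, peak 11.

11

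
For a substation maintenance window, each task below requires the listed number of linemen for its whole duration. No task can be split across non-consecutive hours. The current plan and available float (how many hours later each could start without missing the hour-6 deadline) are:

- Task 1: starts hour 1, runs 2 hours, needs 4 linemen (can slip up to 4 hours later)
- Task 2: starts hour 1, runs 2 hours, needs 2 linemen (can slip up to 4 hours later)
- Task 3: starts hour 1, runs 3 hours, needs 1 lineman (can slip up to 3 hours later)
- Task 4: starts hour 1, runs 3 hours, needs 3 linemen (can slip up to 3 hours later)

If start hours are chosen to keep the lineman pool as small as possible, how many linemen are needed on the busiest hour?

5

Early-start (Task 1@1, Task 2@1, Task 3@1, Task 4@1) gives peak 10: h1:10  h2:10  h3:4  h4:0  h5:0  h6:0.
Shift Task 2→3, Task 4→4.
Schedule Task 1@1, Task 2@3, Task 3@1, Task 4@4: h1:5  h2:5  h3:3  h4:5  h5:3  h6:3 — peak 5.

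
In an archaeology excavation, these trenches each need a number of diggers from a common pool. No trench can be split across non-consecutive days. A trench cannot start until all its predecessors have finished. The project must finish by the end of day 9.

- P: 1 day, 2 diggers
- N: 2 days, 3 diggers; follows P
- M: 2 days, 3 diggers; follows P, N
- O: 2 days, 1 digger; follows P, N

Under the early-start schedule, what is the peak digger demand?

Early-start schedule: P@1, N@2, M@4, O@4.
Load per day: day 1: 2, day 2: 3, day 3: 3, day 4: 4, day 5: 4, day 6: 0, day 7: 0, day 8: 0, day 9: 0.
Peak is 4.

4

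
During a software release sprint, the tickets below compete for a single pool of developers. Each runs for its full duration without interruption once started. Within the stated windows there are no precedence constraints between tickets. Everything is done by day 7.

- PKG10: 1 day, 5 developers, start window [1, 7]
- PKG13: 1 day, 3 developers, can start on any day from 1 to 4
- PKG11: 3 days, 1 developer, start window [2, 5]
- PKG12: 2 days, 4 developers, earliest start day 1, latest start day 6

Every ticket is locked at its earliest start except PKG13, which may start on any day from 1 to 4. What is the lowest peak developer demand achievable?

PKG13@1: d1:12  d2:5  d3:1  d4:1  d5:0  d6:0  d7:0 → peak 12
PKG13@2: d1:9  d2:8  d3:1  d4:1  d5:0  d6:0  d7:0 → peak 9
PKG13@3: d1:9  d2:5  d3:4  d4:1  d5:0  d6:0  d7:0 → peak 9
PKG13@4: d1:9  d2:5  d3:1  d4:4  d5:0  d6:0  d7:0 → peak 9
Best is PKG13@2, peak 9.

9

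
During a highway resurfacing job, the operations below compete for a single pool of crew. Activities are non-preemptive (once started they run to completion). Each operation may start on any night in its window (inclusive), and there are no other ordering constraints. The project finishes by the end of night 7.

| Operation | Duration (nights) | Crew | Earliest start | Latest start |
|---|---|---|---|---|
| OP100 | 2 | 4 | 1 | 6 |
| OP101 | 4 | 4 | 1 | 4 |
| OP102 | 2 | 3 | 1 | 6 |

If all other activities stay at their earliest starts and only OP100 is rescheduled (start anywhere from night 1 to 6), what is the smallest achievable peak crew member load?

7

OP100@1: n1:11  n2:11  n3:4  n4:4  n5:0  n6:0  n7:0 → peak 11
OP100@2: n1:7  n2:11  n3:8  n4:4  n5:0  n6:0  n7:0 → peak 11
OP100@3: n1:7  n2:7  n3:8  n4:8  n5:0  n6:0  n7:0 → peak 8
OP100@4: n1:7  n2:7  n3:4  n4:8  n5:4  n6:0  n7:0 → peak 8
OP100@5: n1:7  n2:7  n3:4  n4:4  n5:4  n6:4  n7:0 → peak 7
OP100@6: n1:7  n2:7  n3:4  n4:4  n5:0  n6:4  n7:4 → peak 7
Best is OP100@5, peak 7.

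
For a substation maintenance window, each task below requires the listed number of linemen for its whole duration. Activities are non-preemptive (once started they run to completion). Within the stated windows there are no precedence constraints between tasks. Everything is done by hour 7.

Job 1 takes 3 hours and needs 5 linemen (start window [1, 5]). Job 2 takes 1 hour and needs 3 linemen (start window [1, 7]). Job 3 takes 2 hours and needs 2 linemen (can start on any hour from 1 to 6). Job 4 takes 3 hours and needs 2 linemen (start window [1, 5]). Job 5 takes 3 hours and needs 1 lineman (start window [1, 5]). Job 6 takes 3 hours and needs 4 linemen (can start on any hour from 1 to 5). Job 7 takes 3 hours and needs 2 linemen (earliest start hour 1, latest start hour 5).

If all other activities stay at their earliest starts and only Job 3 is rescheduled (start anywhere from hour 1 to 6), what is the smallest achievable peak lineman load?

Job 3@1: h1:19  h2:16  h3:14  h4:0  h5:0  h6:0  h7:0 → peak 19
Job 3@2: h1:17  h2:16  h3:16  h4:0  h5:0  h6:0  h7:0 → peak 17
Job 3@3: h1:17  h2:14  h3:16  h4:2  h5:0  h6:0  h7:0 → peak 17
Job 3@4: h1:17  h2:14  h3:14  h4:2  h5:2  h6:0  h7:0 → peak 17
Job 3@5: h1:17  h2:14  h3:14  h4:0  h5:2  h6:2  h7:0 → peak 17
Job 3@6: h1:17  h2:14  h3:14  h4:0  h5:0  h6:2  h7:2 → peak 17
Best is Job 3@2, peak 17.

17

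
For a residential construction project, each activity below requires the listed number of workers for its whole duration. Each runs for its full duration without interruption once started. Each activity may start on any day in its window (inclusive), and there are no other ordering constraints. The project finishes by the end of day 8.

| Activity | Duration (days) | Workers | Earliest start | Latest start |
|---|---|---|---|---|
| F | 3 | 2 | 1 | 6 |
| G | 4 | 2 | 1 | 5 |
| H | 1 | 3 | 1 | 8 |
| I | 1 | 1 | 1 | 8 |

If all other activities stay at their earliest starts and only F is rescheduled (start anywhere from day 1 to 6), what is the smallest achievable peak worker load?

6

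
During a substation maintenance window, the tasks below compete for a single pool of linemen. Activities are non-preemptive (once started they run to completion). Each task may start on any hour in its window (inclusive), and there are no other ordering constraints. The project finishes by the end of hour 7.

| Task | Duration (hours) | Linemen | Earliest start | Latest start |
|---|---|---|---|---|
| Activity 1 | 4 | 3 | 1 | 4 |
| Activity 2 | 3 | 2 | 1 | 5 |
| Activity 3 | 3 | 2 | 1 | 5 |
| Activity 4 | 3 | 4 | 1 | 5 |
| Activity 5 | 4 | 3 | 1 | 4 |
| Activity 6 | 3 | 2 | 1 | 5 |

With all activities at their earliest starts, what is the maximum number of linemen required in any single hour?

Early-start schedule: Activity 1@1, Activity 2@1, Activity 3@1, Activity 4@1, Activity 5@1, Activity 6@1.
Load per hour: hour 1: 16, hour 2: 16, hour 3: 16, hour 4: 6, hour 5: 0, hour 6: 0, hour 7: 0.
Peak is 16.

16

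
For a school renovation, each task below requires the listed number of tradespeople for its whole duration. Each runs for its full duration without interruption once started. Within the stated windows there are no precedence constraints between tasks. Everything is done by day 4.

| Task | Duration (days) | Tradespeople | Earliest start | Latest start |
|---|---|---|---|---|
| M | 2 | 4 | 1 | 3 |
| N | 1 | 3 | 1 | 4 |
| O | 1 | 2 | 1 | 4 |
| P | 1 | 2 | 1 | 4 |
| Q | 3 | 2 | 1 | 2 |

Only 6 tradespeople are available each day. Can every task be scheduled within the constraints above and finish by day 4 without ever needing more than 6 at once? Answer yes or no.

yes

Schedule M@1, N@3, O@1, P@4, Q@2: d1:6  d2:6  d3:5  d4:4 — peak 6 ≤ 6.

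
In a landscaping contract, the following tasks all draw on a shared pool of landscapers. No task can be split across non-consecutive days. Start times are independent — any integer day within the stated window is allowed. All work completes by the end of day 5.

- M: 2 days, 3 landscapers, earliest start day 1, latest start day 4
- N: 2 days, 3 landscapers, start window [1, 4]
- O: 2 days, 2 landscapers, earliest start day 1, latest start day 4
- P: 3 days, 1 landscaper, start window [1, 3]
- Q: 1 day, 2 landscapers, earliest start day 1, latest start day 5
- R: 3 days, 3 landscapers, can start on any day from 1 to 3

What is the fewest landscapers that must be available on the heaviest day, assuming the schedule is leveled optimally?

6

Early-start (M@1, N@1, O@1, P@1, Q@1, R@1) gives peak 14: d1:14  d2:12  d3:4  d4:0  d5:0.
Shift O→3, P→3, Q→5, R→3.
Schedule M@1, N@1, O@3, P@3, Q@5, R@3: d1:6  d2:6  d3:6  d4:6  d5:6 — peak 6.
Total landscaper-days = 30 over 5 days ⇒ peak ≥ ⌈30/5⌉ = 6, so 6 is optimal.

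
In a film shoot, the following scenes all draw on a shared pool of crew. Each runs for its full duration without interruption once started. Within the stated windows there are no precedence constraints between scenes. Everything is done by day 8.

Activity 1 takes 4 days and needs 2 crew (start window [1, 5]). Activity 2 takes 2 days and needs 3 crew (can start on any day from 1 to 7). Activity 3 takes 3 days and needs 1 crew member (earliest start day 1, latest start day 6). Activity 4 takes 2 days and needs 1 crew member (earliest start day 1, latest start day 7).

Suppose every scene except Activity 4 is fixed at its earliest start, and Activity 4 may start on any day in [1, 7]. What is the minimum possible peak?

Activity 4@1: d1:7  d2:7  d3:3  d4:2  d5:0  d6:0  d7:0  d8:0 → peak 7
Activity 4@2: d1:6  d2:7  d3:4  d4:2  d5:0  d6:0  d7:0  d8:0 → peak 7
Activity 4@3: d1:6  d2:6  d3:4  d4:3  d5:0  d6:0  d7:0  d8:0 → peak 6
Activity 4@4: d1:6  d2:6  d3:3  d4:3  d5:1  d6:0  d7:0  d8:0 → peak 6
Activity 4@5: d1:6  d2:6  d3:3  d4:2  d5:1  d6:1  d7:0  d8:0 → peak 6
Activity 4@6: d1:6  d2:6  d3:3  d4:2  d5:0  d6:1  d7:1  d8:0 → peak 6
Activity 4@7: d1:6  d2:6  d3:3  d4:2  d5:0  d6:0  d7:1  d8:1 → peak 6
Best is Activity 4@3, peak 6.

6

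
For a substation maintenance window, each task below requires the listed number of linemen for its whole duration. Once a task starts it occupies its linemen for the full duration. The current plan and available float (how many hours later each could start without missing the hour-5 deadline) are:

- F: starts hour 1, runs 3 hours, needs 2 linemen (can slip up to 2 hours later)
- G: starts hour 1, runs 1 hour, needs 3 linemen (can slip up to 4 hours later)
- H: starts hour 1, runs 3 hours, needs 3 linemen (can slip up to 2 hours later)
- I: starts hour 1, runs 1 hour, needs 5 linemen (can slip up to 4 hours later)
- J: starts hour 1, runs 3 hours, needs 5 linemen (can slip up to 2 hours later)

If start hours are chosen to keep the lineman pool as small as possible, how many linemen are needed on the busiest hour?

Early-start (F@1, G@1, H@1, I@1, J@1) gives peak 18: h1:18  h2:10  h3:10  h4:0  h5:0.
Shift I→2, J→3.
Schedule F@1, G@1, H@1, I@2, J@3: h1:8  h2:10  h3:10  h4:5  h5:5 — peak 10.

10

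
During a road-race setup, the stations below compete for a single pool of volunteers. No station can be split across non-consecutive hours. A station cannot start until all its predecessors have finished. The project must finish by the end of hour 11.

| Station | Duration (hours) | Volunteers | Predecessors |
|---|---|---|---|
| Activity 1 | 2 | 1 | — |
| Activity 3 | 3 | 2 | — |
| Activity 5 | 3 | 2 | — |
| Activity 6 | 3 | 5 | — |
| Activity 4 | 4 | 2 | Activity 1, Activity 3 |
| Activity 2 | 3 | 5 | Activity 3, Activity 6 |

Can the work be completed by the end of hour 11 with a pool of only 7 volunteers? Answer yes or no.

yes

Schedule Activity 1@1, Activity 3@1, Activity 5@1, Activity 6@4, Activity 4@4, Activity 2@7: h1:5  h2:5  h3:4  h4:7  h5:7  h6:7  h7:7  h8:5  h9:5  h10:0  h11:0 — peak 7 ≤ 7.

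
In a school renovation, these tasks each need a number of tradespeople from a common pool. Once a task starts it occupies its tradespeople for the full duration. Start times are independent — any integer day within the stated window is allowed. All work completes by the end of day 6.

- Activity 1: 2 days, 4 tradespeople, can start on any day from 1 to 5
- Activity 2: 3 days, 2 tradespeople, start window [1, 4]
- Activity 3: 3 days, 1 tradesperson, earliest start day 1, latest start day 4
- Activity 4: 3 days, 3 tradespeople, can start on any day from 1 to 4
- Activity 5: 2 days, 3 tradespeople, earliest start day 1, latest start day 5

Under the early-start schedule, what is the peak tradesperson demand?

Early-start schedule: Activity 1@1, Activity 2@1, Activity 3@1, Activity 4@1, Activity 5@1.
Load per day: day 1: 13, day 2: 13, day 3: 6, day 4: 0, day 5: 0, day 6: 0.
Peak is 13.

13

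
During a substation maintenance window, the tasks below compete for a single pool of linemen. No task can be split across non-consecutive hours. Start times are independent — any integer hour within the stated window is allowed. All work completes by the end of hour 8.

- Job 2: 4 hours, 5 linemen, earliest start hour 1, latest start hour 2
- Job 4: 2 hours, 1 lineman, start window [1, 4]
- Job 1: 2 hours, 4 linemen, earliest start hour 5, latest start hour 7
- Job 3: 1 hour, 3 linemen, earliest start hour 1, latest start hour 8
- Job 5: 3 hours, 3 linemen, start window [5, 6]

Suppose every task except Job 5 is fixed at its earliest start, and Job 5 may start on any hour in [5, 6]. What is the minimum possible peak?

Job 5@5: h1:9  h2:6  h3:5  h4:5  h5:7  h6:7  h7:3  h8:0 → peak 9
Job 5@6: h1:9  h2:6  h3:5  h4:5  h5:4  h6:7  h7:3  h8:3 → peak 9
Best is Job 5@5, peak 9.

9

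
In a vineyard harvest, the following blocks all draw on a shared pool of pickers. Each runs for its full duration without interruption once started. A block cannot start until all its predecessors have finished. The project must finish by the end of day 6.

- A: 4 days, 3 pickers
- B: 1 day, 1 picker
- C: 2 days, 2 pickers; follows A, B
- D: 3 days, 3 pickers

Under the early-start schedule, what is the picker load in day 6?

2

At early start, day 6 has: C.
Demand: 2 = 2.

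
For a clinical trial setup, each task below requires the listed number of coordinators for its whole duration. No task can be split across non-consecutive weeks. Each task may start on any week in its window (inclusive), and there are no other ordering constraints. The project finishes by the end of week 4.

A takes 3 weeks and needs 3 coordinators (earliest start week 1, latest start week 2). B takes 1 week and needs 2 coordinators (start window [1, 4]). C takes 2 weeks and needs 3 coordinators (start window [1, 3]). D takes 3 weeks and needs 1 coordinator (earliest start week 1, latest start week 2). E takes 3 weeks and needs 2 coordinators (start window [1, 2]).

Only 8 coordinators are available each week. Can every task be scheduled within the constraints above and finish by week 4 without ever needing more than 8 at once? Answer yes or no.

no

The minimum achievable peak is 9; 8 < 9, so no feasible schedule stays within the cap.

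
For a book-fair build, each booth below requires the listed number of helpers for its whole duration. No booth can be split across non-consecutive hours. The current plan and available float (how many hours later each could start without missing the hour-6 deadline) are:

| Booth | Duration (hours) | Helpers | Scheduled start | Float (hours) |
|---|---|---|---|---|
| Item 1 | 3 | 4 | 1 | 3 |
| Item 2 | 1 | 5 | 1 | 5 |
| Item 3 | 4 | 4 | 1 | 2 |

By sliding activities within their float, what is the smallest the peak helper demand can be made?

8

Early-start (Item 1@1, Item 2@1, Item 3@1) gives peak 13: h1:13  h2:8  h3:8  h4:4  h5:0  h6:0.
Shift Item 2→5.
Schedule Item 1@1, Item 2@5, Item 3@1: h1:8  h2:8  h3:8  h4:4  h5:5  h6:0 — peak 8.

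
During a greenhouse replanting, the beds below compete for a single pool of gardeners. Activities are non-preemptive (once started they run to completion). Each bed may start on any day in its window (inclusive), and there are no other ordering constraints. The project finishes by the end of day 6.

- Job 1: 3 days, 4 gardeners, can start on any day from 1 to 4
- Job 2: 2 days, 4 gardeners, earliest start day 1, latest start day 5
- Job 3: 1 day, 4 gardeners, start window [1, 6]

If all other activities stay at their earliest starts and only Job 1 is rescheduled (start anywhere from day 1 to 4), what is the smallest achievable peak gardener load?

Job 1@1: d1:12  d2:8  d3:4  d4:0  d5:0  d6:0 → peak 12
Job 1@2: d1:8  d2:8  d3:4  d4:4  d5:0  d6:0 → peak 8
Job 1@3: d1:8  d2:4  d3:4  d4:4  d5:4  d6:0 → peak 8
Job 1@4: d1:8  d2:4  d3:0  d4:4  d5:4  d6:4 → peak 8
Best is Job 1@2, peak 8.

8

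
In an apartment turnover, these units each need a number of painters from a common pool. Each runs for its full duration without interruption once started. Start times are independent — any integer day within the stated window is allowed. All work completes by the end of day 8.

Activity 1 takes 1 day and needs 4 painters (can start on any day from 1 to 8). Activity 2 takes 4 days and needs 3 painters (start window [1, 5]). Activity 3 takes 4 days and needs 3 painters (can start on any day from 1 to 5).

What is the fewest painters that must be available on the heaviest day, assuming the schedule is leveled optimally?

Early-start (Activity 1@1, Activity 2@1, Activity 3@1) gives peak 10: d1:10  d2:6  d3:6  d4:6  d5:0  d6:0  d7:0  d8:0.
Shift Activity 2→2, Activity 3→2.
Schedule Activity 1@1, Activity 2@2, Activity 3@2: d1:4  d2:6  d3:6  d4:6  d5:6  d6:0  d7:0  d8:0 — peak 6.

6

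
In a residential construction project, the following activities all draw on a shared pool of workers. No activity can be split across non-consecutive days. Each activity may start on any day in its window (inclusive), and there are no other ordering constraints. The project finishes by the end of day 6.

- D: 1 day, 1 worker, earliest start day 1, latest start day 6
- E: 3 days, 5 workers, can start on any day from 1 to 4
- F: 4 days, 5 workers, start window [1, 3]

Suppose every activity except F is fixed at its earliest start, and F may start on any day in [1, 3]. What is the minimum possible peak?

F@1: d1:11  d2:10  d3:10  d4:5  d5:0  d6:0 → peak 11
F@2: d1:6  d2:10  d3:10  d4:5  d5:5  d6:0 → peak 10
F@3: d1:6  d2:5  d3:10  d4:5  d5:5  d6:5 → peak 10
Best is F@2, peak 10.

10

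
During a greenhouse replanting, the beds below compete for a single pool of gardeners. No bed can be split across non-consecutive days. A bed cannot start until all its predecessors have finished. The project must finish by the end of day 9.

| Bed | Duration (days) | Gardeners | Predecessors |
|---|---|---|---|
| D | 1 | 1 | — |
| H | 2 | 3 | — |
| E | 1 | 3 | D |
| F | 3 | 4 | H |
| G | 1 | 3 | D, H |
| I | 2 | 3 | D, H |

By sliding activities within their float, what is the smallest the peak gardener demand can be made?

4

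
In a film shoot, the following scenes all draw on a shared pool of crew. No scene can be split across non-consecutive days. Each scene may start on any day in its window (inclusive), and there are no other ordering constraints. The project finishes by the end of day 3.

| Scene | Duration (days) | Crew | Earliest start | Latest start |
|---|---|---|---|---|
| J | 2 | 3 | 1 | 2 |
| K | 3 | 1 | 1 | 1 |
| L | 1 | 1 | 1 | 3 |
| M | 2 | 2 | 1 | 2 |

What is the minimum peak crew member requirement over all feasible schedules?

Early-start (J@1, K@1, L@1, M@1) gives peak 7: d1:7  d2:6  d3:1.
Shift M→2.
Schedule J@1, K@1, L@1, M@2: d1:5  d2:6  d3:3 — peak 6.
No arrangement of the 12 feasible schedules does better.

6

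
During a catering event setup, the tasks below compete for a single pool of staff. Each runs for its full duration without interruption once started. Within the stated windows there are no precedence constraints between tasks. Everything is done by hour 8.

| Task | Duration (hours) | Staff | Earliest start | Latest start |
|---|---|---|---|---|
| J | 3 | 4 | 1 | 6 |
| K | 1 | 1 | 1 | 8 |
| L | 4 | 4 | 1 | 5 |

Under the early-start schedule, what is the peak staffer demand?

Early-start schedule: J@1, K@1, L@1.
Load per hour: hour 1: 9, hour 2: 8, hour 3: 8, hour 4: 4, hour 5: 0, hour 6: 0, hour 7: 0, hour 8: 0.
Peak is 9.

9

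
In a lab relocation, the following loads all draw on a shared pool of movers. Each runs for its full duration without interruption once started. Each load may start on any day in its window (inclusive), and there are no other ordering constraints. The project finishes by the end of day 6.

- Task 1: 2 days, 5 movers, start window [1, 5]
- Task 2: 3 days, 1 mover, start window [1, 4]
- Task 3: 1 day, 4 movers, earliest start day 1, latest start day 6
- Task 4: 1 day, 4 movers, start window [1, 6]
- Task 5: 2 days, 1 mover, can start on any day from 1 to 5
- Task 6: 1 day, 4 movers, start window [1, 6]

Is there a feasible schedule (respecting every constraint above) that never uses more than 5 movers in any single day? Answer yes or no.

Schedule Task 1@1, Task 2@3, Task 3@3, Task 4@4, Task 5@5, Task 6@6: d1:5  d2:5  d3:5  d4:5  d5:2  d6:5 — peak 5 ≤ 5.

yes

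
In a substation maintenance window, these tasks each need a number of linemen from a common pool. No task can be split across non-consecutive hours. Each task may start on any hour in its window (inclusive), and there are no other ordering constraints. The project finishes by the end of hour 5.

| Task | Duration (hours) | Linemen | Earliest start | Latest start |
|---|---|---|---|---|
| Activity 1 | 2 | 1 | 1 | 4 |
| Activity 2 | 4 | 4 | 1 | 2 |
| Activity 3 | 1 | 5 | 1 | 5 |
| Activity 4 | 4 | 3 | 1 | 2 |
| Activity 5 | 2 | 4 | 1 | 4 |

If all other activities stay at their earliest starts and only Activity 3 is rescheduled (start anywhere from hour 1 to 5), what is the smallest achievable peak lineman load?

Activity 3@1: h1:17  h2:12  h3:7  h4:7  h5:0 → peak 17
Activity 3@2: h1:12  h2:17  h3:7  h4:7  h5:0 → peak 17
Activity 3@3: h1:12  h2:12  h3:12  h4:7  h5:0 → peak 12
Activity 3@4: h1:12  h2:12  h3:7  h4:12  h5:0 → peak 12
Activity 3@5: h1:12  h2:12  h3:7  h4:7  h5:5 → peak 12
Best is Activity 3@3, peak 12.

12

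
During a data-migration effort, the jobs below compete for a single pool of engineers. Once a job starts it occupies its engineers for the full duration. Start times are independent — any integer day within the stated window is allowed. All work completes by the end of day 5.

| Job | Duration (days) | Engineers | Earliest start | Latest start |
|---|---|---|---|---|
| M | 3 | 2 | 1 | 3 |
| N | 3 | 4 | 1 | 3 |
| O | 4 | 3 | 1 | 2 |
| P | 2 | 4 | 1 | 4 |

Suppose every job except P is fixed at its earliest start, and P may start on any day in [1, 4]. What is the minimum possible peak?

P@1: d1:13  d2:13  d3:9  d4:3  d5:0 → peak 13
P@2: d1:9  d2:13  d3:13  d4:3  d5:0 → peak 13
P@3: d1:9  d2:9  d3:13  d4:7  d5:0 → peak 13
P@4: d1:9  d2:9  d3:9  d4:7  d5:4 → peak 9
Best is P@4, peak 9.

9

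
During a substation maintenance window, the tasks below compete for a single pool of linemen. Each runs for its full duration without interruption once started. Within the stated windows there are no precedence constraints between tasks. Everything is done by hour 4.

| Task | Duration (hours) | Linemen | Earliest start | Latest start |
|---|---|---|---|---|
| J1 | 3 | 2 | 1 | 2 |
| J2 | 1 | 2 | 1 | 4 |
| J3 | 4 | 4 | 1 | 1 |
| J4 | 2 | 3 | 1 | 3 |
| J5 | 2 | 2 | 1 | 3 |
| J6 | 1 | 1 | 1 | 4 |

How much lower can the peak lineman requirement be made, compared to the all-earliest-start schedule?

5

Early-start peak: h1:14  h2:11  h3:6  h4:4 ⇒ 14.
Leveled (J1@1, J2@4, J3@1, J4@1, J5@3, J6@3): h1:9  h2:9  h3:9  h4:8 ⇒ 9.
Reduction 14 − 9 = 5.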